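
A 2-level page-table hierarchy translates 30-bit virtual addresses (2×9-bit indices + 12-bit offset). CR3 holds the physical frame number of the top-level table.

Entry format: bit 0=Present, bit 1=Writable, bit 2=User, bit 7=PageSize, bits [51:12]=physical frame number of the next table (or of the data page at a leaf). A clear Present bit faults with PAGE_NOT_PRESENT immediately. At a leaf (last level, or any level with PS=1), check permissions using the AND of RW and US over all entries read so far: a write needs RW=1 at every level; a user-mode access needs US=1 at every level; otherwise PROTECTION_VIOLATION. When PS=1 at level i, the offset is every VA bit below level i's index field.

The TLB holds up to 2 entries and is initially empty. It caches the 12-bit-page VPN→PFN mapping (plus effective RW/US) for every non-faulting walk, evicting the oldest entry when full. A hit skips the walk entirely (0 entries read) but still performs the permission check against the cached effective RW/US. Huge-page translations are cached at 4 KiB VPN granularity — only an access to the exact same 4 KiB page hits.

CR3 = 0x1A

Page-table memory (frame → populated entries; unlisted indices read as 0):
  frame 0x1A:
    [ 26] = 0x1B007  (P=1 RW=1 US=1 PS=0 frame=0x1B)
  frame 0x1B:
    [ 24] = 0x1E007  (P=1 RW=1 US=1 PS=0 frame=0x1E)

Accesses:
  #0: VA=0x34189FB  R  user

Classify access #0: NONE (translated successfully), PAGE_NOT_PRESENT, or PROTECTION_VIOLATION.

Trace:
#0 VA=0x34189FB (r,user):
  [0] read 0x1A idx=26: raw=0x1B007 flags P=1 W=1 U=1 S=0
  [1] read 0x1B idx=24: raw=0x1E007 flags P=1 W=1 U=1 S=0
  ⇒ phys 0x1E9FB  [2 reads]

Access #0 fault: NONE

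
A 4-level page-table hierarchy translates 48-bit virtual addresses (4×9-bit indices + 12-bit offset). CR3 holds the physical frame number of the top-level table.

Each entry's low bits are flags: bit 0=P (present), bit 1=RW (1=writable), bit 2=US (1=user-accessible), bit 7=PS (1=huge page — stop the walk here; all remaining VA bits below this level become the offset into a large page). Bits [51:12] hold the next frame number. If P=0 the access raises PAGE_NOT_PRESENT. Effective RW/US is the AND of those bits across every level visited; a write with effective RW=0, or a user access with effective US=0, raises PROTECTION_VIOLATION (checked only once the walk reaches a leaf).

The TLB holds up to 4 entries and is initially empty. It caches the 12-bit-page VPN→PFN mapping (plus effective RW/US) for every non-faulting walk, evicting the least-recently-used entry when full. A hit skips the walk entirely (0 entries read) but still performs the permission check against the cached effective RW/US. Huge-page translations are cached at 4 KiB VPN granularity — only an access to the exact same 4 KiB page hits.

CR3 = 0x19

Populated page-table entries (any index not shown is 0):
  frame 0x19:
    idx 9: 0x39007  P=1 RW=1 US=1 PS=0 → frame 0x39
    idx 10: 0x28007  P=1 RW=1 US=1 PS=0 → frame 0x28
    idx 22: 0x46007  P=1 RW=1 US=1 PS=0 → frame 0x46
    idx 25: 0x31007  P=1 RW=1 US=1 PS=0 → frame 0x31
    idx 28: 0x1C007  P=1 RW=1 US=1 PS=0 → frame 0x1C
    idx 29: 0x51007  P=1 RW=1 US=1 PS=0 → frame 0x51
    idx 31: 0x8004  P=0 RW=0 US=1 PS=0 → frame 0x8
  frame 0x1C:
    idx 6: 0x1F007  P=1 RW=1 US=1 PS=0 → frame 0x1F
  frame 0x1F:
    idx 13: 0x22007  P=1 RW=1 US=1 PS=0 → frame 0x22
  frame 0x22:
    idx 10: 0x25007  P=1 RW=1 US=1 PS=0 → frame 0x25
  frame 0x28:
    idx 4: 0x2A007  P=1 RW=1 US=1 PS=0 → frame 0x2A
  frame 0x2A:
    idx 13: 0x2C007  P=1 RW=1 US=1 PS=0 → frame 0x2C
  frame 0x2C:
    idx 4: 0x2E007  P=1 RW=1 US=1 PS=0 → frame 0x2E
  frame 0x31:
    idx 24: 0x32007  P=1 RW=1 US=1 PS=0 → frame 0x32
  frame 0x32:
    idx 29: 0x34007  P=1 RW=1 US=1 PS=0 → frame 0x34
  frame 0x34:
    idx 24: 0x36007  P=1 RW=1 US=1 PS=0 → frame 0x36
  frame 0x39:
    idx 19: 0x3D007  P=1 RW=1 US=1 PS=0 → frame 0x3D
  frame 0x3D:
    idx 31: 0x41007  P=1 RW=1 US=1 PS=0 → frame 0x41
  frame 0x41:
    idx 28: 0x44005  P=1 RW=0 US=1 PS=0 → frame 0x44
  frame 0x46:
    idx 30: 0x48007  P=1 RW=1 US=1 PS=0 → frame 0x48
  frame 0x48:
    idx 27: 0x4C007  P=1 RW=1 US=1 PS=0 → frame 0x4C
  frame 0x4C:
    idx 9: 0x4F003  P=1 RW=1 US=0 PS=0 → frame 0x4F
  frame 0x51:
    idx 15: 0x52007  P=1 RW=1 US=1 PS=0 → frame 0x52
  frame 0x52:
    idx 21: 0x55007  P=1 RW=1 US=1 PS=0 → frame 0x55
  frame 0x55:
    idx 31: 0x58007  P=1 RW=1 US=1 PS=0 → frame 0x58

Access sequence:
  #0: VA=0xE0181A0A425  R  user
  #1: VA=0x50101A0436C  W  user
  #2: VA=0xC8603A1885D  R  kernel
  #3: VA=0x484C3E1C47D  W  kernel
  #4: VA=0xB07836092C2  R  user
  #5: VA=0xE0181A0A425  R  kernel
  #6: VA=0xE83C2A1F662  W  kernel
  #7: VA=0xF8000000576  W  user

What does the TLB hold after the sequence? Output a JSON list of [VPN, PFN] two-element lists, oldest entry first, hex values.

Per-access translation:
#0 VA=0xE0181A0A425 (r,user):
  L0: frame=0x19 idx=28 entry=0x1C007 [P=1 RW=1 US=1 PS=0]
  L1: frame=0x1C idx=6 entry=0x1F007 [P=1 RW=1 US=1 PS=0]
  L2: frame=0x1F idx=13 entry=0x22007 [P=1 RW=1 US=1 PS=0]
  L3: frame=0x22 idx=10 entry=0x25007 [P=1 RW=1 US=1 PS=0]
  ⇒ phys 0x25425  [4 reads]
#1 VA=0x50101A0436C (w,user):
  L0: frame=0x19 idx=10 entry=0x28007 [P=1 RW=1 US=1 PS=0]
  L1: frame=0x28 idx=4 entry=0x2A007 [P=1 RW=1 US=1 PS=0]
  L2: frame=0x2A idx=13 entry=0x2C007 [P=1 RW=1 US=1 PS=0]
  L3: frame=0x2C idx=4 entry=0x2E007 [P=1 RW=1 US=1 PS=0]
  ⇒ phys 0x2E36C  [4 reads]
#2 VA=0xC8603A1885D (r,kernel):
  L0: frame=0x19 idx=25 entry=0x31007 [P=1 RW=1 US=1 PS=0]
  L1: frame=0x31 idx=24 entry=0x32007 [P=1 RW=1 US=1 PS=0]
  L2: frame=0x32 idx=29 entry=0x34007 [P=1 RW=1 US=1 PS=0]
  L3: frame=0x34 idx=24 entry=0x36007 [P=1 RW=1 US=1 PS=0]
  ⇒ phys 0x3685D  [4 reads]
#3 VA=0x484C3E1C47D (w,kernel):
  L0: frame=0x19 idx=9 entry=0x39007 [P=1 RW=1 US=1 PS=0]
  L1: frame=0x39 idx=19 entry=0x3D007 [P=1 RW=1 US=1 PS=0]
  L2: frame=0x3D idx=31 entry=0x41007 [P=1 RW=1 US=1 PS=0]
  L3: frame=0x41 idx=28 entry=0x44005 [P=1 RW=0 US=1 PS=0]
  ⇒ fault: PROTECTION_VIOLATION  — 4 lookups
#4 VA=0xB07836092C2 (r,user):
  L0: frame=0x19 idx=22 entry=0x46007 [P=1 RW=1 US=1 PS=0]
  L1: frame=0x46 idx=30 entry=0x48007 [P=1 RW=1 US=1 PS=0]
  L2: frame=0x48 idx=27 entry=0x4C007 [P=1 RW=1 US=1 PS=0]
  L3: frame=0x4C idx=9 entry=0x4F003 [P=1 RW=1 US=0 PS=0]
  ⇒ fault: PROTECTION_VIOLATION  — 4 lookups
#5 VA=0xE0181A0A425 (r,kernel):
  TLB hit vpn=0xE0181A0A → PA=0x25425
#6 VA=0xE83C2A1F662 (w,kernel):
  L0: frame=0x19 idx=29 entry=0x51007 [P=1 RW=1 US=1 PS=0]
  L1: frame=0x51 idx=15 entry=0x52007 [P=1 RW=1 US=1 PS=0]
  L2: frame=0x52 idx=21 entry=0x55007 [P=1 RW=1 US=1 PS=0]
  L3: frame=0x55 idx=31 entry=0x58007 [P=1 RW=1 US=1 PS=0]
  ⇒ phys 0x58662  [4 reads]
#7 VA=0xF8000000576 (w,user):
  L0: frame=0x19 idx=31 entry=0x8004 [P=0 RW=0 US=1 PS=0]
  ⇒ fault: PAGE_NOT_PRESENT  — 1 lookups

TLB: [["0x50101A04", "0x2E"], ["0xC8603A18", "0x36"], ["0xE0181A0A", "0x25"], ["0xE83C2A1F", "0x58"]]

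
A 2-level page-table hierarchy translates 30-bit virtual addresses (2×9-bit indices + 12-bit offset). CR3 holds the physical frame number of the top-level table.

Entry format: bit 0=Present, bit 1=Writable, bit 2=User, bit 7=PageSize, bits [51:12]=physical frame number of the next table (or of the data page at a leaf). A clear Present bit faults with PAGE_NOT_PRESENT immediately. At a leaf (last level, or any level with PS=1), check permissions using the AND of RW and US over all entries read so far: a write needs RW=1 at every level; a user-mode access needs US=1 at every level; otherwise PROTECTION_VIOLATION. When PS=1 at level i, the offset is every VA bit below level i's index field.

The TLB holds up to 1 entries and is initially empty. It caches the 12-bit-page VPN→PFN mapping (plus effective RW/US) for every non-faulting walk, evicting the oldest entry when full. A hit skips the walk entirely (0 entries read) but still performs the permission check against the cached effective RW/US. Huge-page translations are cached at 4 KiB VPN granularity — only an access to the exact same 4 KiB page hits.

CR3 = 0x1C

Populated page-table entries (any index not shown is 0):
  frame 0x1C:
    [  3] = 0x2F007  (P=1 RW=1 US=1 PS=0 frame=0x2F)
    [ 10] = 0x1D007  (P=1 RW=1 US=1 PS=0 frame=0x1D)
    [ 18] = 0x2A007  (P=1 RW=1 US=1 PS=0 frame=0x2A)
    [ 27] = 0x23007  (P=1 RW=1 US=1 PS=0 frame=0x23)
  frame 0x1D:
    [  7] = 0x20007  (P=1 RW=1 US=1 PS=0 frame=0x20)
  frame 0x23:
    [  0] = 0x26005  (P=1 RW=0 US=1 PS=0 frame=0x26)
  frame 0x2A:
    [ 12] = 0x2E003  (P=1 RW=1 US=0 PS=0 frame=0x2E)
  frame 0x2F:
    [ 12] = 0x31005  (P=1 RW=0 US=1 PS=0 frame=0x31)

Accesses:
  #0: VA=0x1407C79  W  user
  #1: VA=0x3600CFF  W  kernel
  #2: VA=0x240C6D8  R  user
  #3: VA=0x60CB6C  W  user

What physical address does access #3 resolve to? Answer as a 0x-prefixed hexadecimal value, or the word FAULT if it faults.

Per-access translation:
#0 VA=0x1407C79 (w,user):
  L0: frame=0x1C idx=10 entry=0x1D007 [P=1 RW=1 US=1 PS=0]
  L1: frame=0x1D idx=7 entry=0x20007 [P=1 RW=1 US=1 PS=0]
  ✓ 0x20C79  — 2 lookups
#1 VA=0x3600CFF (w,kernel):
  L0: frame=0x1C idx=27 entry=0x23007 [P=1 RW=1 US=1 PS=0]
  L1: frame=0x23 idx=0 entry=0x26005 [P=1 RW=0 US=1 PS=0]
  ✗ PROTECTION_VIOLATION  [2 reads]
#2 VA=0x240C6D8 (r,user):
  L0: frame=0x1C idx=18 entry=0x2A007 [P=1 RW=1 US=1 PS=0]
  L1: frame=0x2A idx=12 entry=0x2E003 [P=1 RW=1 US=0 PS=0]
  ✗ PROTECTION_VIOLATION  [2 reads]
#3 VA=0x60CB6C (w,user):
  L0: frame=0x1C idx=3 entry=0x2F007 [P=1 RW=1 US=1 PS=0]
  L1: frame=0x2F idx=12 entry=0x31005 [P=1 RW=0 US=1 PS=0]
  ✗ PROTECTION_VIOLATION  [2 reads]

Access #3 PA: FAULT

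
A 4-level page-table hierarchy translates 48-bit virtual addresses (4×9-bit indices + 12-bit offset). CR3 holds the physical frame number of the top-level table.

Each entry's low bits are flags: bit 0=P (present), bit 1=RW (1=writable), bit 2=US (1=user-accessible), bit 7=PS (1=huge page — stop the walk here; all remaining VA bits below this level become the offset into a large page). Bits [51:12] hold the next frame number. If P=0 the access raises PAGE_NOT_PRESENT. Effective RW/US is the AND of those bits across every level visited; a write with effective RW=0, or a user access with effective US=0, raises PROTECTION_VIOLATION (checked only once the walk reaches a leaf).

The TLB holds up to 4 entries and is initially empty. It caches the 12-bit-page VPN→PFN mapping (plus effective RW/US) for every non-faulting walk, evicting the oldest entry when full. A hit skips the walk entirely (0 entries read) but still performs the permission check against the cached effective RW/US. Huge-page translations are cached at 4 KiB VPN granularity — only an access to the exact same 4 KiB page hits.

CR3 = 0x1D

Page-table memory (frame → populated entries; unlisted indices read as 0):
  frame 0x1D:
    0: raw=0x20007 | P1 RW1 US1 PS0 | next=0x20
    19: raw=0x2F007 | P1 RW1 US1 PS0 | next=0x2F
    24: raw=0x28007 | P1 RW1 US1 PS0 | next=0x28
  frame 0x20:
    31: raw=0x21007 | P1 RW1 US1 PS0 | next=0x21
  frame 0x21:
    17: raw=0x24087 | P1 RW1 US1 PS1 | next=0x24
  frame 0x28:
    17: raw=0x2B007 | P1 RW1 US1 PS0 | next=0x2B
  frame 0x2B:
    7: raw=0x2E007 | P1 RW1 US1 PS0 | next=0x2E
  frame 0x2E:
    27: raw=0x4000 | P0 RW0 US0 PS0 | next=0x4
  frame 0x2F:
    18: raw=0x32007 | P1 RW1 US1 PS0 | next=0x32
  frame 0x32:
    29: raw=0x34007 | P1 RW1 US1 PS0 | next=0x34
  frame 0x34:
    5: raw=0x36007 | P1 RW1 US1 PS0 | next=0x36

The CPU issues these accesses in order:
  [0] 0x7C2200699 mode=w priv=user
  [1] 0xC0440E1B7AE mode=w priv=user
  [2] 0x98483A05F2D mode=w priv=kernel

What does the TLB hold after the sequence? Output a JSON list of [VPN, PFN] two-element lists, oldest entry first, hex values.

Per-access translation:
#0 VA=0x7C2200699 (w,user):
  [0] read 0x1D idx=0: raw=0x20007 flags P=1 W=1 U=1 S=0
  [1] read 0x20 idx=31: raw=0x21007 flags P=1 W=1 U=1 S=0
  [2] read 0x21 idx=17: raw=0x24087 flags P=1 W=1 U=1 S=1
  ✓ 0x24699 (huge @L2)  — 3 lookups
#1 VA=0xC0440E1B7AE (w,user):
  [0] read 0x1D idx=24: raw=0x28007 flags P=1 W=1 U=1 S=0
  [1] read 0x28 idx=17: raw=0x2B007 flags P=1 W=1 U=1 S=0
  [2] read 0x2B idx=7: raw=0x2E007 flags P=1 W=1 U=1 S=0
  [3] read 0x2E idx=27: raw=0x4000 flags P=0 W=0 U=0 S=0
  ✗ PAGE_NOT_PRESENT  [4 reads]
#2 VA=0x98483A05F2D (w,kernel):
  [0] read 0x1D idx=19: raw=0x2F007 flags P=1 W=1 U=1 S=0
  [1] read 0x2F idx=18: raw=0x32007 flags P=1 W=1 U=1 S=0
  [2] read 0x32 idx=29: raw=0x34007 flags P=1 W=1 U=1 S=0
  [3] read 0x34 idx=5: raw=0x36007 flags P=1 W=1 U=1 S=0
  ✓ 0x36F2D  — 4 lookups

TLB: [["0x7C2200", "0x24"], ["0x98483A05", "0x36"]]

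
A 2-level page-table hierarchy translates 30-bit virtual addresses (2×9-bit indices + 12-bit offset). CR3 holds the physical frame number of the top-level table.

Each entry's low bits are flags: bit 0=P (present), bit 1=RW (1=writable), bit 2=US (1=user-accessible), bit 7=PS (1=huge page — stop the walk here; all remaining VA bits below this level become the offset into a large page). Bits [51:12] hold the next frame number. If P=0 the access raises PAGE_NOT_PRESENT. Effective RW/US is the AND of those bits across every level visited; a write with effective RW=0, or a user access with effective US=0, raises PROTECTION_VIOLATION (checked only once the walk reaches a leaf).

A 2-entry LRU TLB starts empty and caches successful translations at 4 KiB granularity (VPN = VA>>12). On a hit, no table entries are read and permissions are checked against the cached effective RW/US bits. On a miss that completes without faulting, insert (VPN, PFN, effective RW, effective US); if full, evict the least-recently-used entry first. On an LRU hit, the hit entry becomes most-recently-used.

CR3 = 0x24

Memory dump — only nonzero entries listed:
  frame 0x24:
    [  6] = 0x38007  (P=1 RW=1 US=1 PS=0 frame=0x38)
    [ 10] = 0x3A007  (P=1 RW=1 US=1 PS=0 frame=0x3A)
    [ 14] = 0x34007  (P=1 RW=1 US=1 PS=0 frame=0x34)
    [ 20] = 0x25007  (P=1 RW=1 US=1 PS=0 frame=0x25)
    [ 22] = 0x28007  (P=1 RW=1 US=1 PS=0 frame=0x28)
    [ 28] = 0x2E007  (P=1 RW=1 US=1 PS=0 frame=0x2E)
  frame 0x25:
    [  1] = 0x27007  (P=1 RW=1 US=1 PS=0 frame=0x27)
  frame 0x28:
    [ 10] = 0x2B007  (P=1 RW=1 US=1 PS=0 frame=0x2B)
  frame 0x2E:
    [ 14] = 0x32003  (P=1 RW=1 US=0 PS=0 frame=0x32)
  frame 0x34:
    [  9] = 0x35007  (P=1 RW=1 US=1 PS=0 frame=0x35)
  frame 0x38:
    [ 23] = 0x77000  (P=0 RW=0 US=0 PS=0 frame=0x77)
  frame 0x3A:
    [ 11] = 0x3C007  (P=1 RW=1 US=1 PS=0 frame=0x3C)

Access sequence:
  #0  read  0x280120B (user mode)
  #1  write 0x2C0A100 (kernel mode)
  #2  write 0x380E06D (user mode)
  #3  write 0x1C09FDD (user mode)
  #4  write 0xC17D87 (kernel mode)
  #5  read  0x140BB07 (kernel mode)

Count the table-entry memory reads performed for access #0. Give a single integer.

Per-access translation:
#0 VA=0x280120B (r,user):
  lvl0: tbl 0x24, slot 20 ⇒ 0x25007 (P1/RW1/US1/PS0)
  lvl1: tbl 0x25, slot 1 ⇒ 0x27007 (P1/RW1/US1/PS0)
  → PA=0x2720B  (2 entries read)
#1 VA=0x2C0A100 (w,kernel):
  lvl0: tbl 0x24, slot 22 ⇒ 0x28007 (P1/RW1/US1/PS0)
  lvl1: tbl 0x28, slot 10 ⇒ 0x2B007 (P1/RW1/US1/PS0)
  → PA=0x2B100  (2 entries read)
#2 VA=0x380E06D (w,user):
  lvl0: tbl 0x24, slot 28 ⇒ 0x2E007 (P1/RW1/US1/PS0)
  lvl1: tbl 0x2E, slot 14 ⇒ 0x32003 (P1/RW1/US0/PS0)
  ⇒ fault: PROTECTION_VIOLATION  — 2 lookups
#3 VA=0x1C09FDD (w,user):
  lvl0: tbl 0x24, slot 14 ⇒ 0x34007 (P1/RW1/US1/PS0)
  lvl1: tbl 0x34, slot 9 ⇒ 0x35007 (P1/RW1/US1/PS0)
  → PA=0x35FDD  (2 entries read)
#4 VA=0xC17D87 (w,kernel):
  lvl0: tbl 0x24, slot 6 ⇒ 0x38007 (P1/RW1/US1/PS0)
  lvl1: tbl 0x38, slot 23 ⇒ 0x77000 (P0/RW0/US0/PS0)
  ⇒ fault: PAGE_NOT_PRESENT  — 2 lookups
#5 VA=0x140BB07 (r,kernel):
  lvl0: tbl 0x24, slot 10 ⇒ 0x3A007 (P1/RW1/US1/PS0)
  lvl1: tbl 0x3A, slot 11 ⇒ 0x3C007 (P1/RW1/US1/PS0)
  → PA=0x3CB07  (2 entries read)

Entries read for #0: 2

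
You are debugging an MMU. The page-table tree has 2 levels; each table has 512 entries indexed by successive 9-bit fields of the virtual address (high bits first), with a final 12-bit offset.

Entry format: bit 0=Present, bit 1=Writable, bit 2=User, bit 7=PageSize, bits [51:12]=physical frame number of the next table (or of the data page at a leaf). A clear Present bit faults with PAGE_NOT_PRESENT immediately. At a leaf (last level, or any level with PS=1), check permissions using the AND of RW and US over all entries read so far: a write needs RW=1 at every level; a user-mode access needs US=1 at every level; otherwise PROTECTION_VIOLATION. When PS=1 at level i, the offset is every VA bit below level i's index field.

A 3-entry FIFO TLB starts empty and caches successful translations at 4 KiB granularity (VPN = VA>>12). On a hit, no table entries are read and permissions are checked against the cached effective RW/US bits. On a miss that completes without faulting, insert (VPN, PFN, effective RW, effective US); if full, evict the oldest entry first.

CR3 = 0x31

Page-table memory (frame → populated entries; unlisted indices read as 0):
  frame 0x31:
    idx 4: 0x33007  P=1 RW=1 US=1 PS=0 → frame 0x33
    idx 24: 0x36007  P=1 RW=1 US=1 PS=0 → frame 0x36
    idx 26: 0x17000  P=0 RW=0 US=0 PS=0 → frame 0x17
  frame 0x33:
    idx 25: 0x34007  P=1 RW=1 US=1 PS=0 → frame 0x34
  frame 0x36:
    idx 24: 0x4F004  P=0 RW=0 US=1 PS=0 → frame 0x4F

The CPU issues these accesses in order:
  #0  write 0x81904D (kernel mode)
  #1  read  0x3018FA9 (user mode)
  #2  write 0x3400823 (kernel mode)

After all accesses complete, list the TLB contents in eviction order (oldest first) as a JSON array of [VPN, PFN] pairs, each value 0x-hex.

Per-access translation:
#0 VA=0x81904D (w,kernel):
  L0 @0x31[4] → 0x33007  P=1,RW=1,US=1,PS=0
  L1 @0x33[25] → 0x34007  P=1,RW=1,US=1,PS=0
  ⇒ phys 0x3404D  [2 reads]
#1 VA=0x3018FA9 (r,user):
  L0 @0x31[24] → 0x36007  P=1,RW=1,US=1,PS=0
  L1 @0x36[24] → 0x4F004  P=0,RW=0,US=1,PS=0
  ⇒ fault: PAGE_NOT_PRESENT  — 2 lookups
#2 VA=0x3400823 (w,kernel):
  L0 @0x31[26] → 0x17000  P=0,RW=0,US=0,PS=0
  ⇒ fault: PAGE_NOT_PRESENT  — 1 lookups

TLB: [["0x819", "0x34"]]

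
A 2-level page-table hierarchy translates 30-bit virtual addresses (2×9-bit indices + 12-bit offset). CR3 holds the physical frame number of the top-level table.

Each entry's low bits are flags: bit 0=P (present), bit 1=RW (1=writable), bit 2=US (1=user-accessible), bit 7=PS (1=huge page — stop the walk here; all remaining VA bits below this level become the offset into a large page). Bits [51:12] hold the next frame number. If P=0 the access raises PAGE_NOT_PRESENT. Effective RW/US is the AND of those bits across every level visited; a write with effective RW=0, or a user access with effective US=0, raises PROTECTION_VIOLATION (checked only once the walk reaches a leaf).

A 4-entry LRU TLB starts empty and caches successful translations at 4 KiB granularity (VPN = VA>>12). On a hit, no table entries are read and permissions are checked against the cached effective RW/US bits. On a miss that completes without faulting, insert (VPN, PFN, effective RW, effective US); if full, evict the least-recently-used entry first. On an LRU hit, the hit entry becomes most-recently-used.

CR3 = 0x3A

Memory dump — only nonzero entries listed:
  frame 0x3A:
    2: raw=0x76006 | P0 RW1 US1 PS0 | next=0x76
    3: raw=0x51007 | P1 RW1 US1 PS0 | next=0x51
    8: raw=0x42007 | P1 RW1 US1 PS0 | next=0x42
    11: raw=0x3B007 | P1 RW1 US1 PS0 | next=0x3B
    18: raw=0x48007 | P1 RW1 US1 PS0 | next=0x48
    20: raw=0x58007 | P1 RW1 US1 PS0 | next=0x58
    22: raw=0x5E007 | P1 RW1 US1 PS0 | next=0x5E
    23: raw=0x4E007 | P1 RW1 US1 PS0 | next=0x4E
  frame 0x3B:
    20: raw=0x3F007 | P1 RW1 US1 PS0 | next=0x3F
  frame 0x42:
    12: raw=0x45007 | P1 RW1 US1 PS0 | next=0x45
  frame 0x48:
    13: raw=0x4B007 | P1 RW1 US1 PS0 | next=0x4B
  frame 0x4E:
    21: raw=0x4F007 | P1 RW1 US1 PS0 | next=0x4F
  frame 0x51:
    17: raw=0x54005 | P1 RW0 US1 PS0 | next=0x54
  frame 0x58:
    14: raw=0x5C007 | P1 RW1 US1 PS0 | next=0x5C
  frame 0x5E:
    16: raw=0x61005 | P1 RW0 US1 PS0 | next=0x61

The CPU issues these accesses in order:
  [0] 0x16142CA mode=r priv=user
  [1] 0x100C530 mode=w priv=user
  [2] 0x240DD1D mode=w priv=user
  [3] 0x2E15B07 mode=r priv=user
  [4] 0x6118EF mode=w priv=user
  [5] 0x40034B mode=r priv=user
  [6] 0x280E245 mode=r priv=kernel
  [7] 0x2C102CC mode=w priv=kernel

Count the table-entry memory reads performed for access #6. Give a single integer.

Trace:
#0 VA=0x16142CA (r,user):
  lvl0: tbl 0x3A, slot 11 ⇒ 0x3B007 (P1/RW1/US1/PS0)
  lvl1: tbl 0x3B, slot 20 ⇒ 0x3F007 (P1/RW1/US1/PS0)
  ⇒ phys 0x3F2CA  [2 reads]
#1 VA=0x100C530 (w,user):
  lvl0: tbl 0x3A, slot 8 ⇒ 0x42007 (P1/RW1/US1/PS0)
  lvl1: tbl 0x42, slot 12 ⇒ 0x45007 (P1/RW1/US1/PS0)
  ⇒ phys 0x45530  [2 reads]
#2 VA=0x240DD1D (w,user):
  lvl0: tbl 0x3A, slot 18 ⇒ 0x48007 (P1/RW1/US1/PS0)
  lvl1: tbl 0x48, slot 13 ⇒ 0x4B007 (P1/RW1/US1/PS0)
  ⇒ phys 0x4BD1D  [2 reads]
#3 VA=0x2E15B07 (r,user):
  lvl0: tbl 0x3A, slot 23 ⇒ 0x4E007 (P1/RW1/US1/PS0)
  lvl1: tbl 0x4E, slot 21 ⇒ 0x4F007 (P1/RW1/US1/PS0)
  ⇒ phys 0x4FB07  [2 reads]
#4 VA=0x6118EF (w,user):
  lvl0: tbl 0x3A, slot 3 ⇒ 0x51007 (P1/RW1/US1/PS0)
  lvl1: tbl 0x51, slot 17 ⇒ 0x54005 (P1/RW0/US1/PS0)
  ✗ PROTECTION_VIOLATION  [2 reads]
#5 VA=0x40034B (r,user):
  lvl0: tbl 0x3A, slot 2 ⇒ 0x76006 (P0/RW1/US1/PS0)
  ✗ PAGE_NOT_PRESENT  [1 reads]
#6 VA=0x280E245 (r,kernel):
  lvl0: tbl 0x3A, slot 20 ⇒ 0x58007 (P1/RW1/US1/PS0)
  lvl1: tbl 0x58, slot 14 ⇒ 0x5C007 (P1/RW1/US1/PS0)
  ⇒ phys 0x5C245  [2 reads]
#7 VA=0x2C102CC (w,kernel):
  lvl0: tbl 0x3A, slot 22 ⇒ 0x5E007 (P1/RW1/US1/PS0)
  lvl1: tbl 0x5E, slot 16 ⇒ 0x61005 (P1/RW0/US1/PS0)
  ✗ PROTECTION_VIOLATION  [2 reads]

Entries read for #6: 2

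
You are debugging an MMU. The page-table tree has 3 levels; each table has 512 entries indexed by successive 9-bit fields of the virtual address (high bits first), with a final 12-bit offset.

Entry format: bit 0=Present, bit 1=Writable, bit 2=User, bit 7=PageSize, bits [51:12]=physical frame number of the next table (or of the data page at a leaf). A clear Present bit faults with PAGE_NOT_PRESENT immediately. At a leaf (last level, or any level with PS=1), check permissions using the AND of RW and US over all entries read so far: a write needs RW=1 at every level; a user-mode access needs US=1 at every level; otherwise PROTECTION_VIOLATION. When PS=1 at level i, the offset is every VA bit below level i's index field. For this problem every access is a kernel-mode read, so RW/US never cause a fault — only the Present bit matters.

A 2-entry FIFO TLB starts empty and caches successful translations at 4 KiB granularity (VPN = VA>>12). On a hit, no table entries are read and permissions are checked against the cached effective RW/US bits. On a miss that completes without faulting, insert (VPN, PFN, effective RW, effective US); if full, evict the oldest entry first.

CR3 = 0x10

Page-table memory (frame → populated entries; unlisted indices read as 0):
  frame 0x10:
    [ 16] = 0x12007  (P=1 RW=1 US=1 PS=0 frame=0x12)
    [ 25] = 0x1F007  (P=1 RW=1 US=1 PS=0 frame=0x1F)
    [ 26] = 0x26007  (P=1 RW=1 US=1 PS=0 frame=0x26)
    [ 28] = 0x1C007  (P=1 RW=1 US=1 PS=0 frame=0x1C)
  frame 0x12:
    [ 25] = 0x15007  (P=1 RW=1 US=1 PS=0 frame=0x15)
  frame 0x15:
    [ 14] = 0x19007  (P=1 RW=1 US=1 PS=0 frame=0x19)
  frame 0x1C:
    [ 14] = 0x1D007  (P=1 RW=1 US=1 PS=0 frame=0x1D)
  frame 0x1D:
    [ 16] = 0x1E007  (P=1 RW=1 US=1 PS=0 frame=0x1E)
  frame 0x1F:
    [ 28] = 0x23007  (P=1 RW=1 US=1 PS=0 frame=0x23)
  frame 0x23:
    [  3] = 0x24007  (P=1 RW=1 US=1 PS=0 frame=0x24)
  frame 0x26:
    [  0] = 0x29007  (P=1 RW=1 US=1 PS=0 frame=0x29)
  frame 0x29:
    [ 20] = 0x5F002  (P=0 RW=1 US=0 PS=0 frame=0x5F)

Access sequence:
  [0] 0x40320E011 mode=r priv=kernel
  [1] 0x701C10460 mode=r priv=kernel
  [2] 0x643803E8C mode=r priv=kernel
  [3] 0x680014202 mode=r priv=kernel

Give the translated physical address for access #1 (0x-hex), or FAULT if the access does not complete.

Per-access translation:
#0 VA=0x40320E011 (r,kernel):
  lvl0: tbl 0x10, slot 16 ⇒ 0x12007 (P1/RW1/US1/PS0)
  lvl1: tbl 0x12, slot 25 ⇒ 0x15007 (P1/RW1/US1/PS0)
  lvl2: tbl 0x15, slot 14 ⇒ 0x19007 (P1/RW1/US1/PS0)
  → PA=0x19011  (3 entries read)
#1 VA=0x701C10460 (r,kernel):
  lvl0: tbl 0x10, slot 28 ⇒ 0x1C007 (P1/RW1/US1/PS0)
  lvl1: tbl 0x1C, slot 14 ⇒ 0x1D007 (P1/RW1/US1/PS0)
  lvl2: tbl 0x1D, slot 16 ⇒ 0x1E007 (P1/RW1/US1/PS0)
  → PA=0x1E460  (3 entries read)
#2 VA=0x643803E8C (r,kernel):
  lvl0: tbl 0x10, slot 25 ⇒ 0x1F007 (P1/RW1/US1/PS0)
  lvl1: tbl 0x1F, slot 28 ⇒ 0x23007 (P1/RW1/US1/PS0)
  lvl2: tbl 0x23, slot 3 ⇒ 0x24007 (P1/RW1/US1/PS0)
  → PA=0x24E8C  (3 entries read)
#3 VA=0x680014202 (r,kernel):
  lvl0: tbl 0x10, slot 26 ⇒ 0x26007 (P1/RW1/US1/PS0)
  lvl1: tbl 0x26, slot 0 ⇒ 0x29007 (P1/RW1/US1/PS0)
  lvl2: tbl 0x29, slot 20 ⇒ 0x5F002 (P0/RW1/US0/PS0)
  → PAGE_NOT_PRESENT  (3 entries read)

Access #1 PA: 0x1E460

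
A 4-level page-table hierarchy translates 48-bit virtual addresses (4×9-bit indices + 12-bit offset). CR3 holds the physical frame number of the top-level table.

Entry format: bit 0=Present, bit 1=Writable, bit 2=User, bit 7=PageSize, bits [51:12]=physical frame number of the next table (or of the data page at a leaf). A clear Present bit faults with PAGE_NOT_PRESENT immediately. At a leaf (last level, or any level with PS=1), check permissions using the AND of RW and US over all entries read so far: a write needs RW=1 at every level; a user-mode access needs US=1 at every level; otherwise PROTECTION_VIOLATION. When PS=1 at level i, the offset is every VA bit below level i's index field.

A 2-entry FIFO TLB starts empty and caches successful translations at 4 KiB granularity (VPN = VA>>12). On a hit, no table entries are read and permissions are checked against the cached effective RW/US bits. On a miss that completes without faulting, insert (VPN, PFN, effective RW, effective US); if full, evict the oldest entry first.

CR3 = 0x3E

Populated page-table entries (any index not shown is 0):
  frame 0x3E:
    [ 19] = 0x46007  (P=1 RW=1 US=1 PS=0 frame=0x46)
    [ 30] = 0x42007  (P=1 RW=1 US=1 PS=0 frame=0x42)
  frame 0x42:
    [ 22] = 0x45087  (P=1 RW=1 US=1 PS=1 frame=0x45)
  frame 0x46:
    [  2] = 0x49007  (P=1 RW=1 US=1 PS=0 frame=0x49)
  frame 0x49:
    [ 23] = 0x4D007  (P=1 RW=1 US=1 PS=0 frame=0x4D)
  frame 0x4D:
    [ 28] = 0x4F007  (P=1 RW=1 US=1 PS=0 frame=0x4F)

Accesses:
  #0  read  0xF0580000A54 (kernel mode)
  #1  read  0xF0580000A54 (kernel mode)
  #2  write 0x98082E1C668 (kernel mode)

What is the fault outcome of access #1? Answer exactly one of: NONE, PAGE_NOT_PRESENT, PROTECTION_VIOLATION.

Per-access translation:
#0 VA=0xF0580000A54 (r,kernel):
  L0 @0x3E[30] → 0x42007  P=1,RW=1,US=1,PS=0
  L1 @0x42[22] → 0x45087  P=1,RW=1,US=1,PS=1
  → PA=0x45A54 (huge @L1)  (2 entries read)
#1 VA=0xF0580000A54 (r,kernel):
  TLB hit vpn=0xF0580000 → PA=0x45A54
#2 VA=0x98082E1C668 (w,kernel):
  L0 @0x3E[19] → 0x46007  P=1,RW=1,US=1,PS=0
  L1 @0x46[2] → 0x49007  P=1,RW=1,US=1,PS=0
  L2 @0x49[23] → 0x4D007  P=1,RW=1,US=1,PS=0
  L3 @0x4D[28] → 0x4F007  P=1,RW=1,US=1,PS=0
  → PA=0x4F668  (4 entries read)

Access #1 fault: NONE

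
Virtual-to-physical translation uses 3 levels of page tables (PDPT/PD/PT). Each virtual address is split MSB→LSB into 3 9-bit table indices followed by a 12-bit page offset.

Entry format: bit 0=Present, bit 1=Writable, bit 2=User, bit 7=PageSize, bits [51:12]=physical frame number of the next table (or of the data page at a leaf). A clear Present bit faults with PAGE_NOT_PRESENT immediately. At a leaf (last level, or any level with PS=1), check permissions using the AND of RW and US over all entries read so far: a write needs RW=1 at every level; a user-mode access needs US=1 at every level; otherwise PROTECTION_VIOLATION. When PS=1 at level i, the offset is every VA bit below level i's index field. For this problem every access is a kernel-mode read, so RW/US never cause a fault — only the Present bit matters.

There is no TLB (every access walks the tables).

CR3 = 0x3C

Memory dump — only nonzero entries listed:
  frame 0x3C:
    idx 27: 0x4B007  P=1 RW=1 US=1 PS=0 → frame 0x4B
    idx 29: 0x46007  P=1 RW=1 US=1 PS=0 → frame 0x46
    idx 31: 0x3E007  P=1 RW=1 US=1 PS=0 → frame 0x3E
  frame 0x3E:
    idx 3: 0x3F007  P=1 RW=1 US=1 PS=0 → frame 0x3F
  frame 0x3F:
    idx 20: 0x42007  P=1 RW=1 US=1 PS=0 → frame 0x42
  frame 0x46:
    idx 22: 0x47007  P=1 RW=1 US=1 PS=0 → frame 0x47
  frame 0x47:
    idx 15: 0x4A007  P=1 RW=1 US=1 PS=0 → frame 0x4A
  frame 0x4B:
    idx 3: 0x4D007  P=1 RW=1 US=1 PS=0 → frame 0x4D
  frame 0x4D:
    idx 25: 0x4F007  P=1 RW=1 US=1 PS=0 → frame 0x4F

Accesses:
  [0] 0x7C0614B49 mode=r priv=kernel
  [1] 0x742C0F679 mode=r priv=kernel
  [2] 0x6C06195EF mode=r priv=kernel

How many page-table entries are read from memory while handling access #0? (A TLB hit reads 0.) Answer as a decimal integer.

Per-access translation:
#0 VA=0x7C0614B49 (r,kernel):
  L0 @0x3C[31] → 0x3E007  P=1,RW=1,US=1,PS=0
  L1 @0x3E[3] → 0x3F007  P=1,RW=1,US=1,PS=0
  L2 @0x3F[20] → 0x42007  P=1,RW=1,US=1,PS=0
  → PA=0x42B49  (3 entries read)
#1 VA=0x742C0F679 (r,kernel):
  L0 @0x3C[29] → 0x46007  P=1,RW=1,US=1,PS=0
  L1 @0x46[22] → 0x47007  P=1,RW=1,US=1,PS=0
  L2 @0x47[15] → 0x4A007  P=1,RW=1,US=1,PS=0
  → PA=0x4A679  (3 entries read)
#2 VA=0x6C06195EF (r,kernel):
  L0 @0x3C[27] → 0x4B007  P=1,RW=1,US=1,PS=0
  L1 @0x4B[3] → 0x4D007  P=1,RW=1,US=1,PS=0
  L2 @0x4D[25] → 0x4F007  P=1,RW=1,US=1,PS=0
  → PA=0x4F5EF  (3 entries read)

Entries read for #0: 3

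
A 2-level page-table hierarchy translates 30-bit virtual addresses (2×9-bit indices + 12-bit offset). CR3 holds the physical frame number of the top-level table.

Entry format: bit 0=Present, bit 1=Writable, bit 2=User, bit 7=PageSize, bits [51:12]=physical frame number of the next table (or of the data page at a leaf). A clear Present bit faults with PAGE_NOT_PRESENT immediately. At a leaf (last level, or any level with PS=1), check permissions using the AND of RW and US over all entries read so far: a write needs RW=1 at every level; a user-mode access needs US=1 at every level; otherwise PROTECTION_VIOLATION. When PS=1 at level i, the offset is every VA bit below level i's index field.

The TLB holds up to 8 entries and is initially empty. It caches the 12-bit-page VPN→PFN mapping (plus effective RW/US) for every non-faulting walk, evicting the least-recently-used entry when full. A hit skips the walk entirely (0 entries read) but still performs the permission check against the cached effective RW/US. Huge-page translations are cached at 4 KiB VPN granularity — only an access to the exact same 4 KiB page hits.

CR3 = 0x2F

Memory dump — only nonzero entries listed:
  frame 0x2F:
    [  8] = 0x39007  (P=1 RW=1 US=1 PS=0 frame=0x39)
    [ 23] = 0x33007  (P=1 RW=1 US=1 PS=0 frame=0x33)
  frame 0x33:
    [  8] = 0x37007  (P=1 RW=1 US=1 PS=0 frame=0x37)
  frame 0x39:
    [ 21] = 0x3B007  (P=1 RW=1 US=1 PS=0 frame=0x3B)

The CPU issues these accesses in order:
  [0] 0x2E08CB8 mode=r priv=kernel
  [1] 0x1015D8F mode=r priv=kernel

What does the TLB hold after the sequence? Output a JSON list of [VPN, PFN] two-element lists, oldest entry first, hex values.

Walk each access:
#0 VA=0x2E08CB8 (r,kernel):
  [0] read 0x2F idx=23: raw=0x33007 flags P=1 W=1 U=1 S=0
  [1] read 0x33 idx=8: raw=0x37007 flags P=1 W=1 U=1 S=0
  ⇒ phys 0x37CB8  [2 reads]
#1 VA=0x1015D8F (r,kernel):
  [0] read 0x2F idx=8: raw=0x39007 flags P=1 W=1 U=1 S=0
  [1] read 0x39 idx=21: raw=0x3B007 flags P=1 W=1 U=1 S=0
  ⇒ phys 0x3BD8F  [2 reads]

TLB: [["0x2E08", "0x37"], ["0x1015", "0x3B"]]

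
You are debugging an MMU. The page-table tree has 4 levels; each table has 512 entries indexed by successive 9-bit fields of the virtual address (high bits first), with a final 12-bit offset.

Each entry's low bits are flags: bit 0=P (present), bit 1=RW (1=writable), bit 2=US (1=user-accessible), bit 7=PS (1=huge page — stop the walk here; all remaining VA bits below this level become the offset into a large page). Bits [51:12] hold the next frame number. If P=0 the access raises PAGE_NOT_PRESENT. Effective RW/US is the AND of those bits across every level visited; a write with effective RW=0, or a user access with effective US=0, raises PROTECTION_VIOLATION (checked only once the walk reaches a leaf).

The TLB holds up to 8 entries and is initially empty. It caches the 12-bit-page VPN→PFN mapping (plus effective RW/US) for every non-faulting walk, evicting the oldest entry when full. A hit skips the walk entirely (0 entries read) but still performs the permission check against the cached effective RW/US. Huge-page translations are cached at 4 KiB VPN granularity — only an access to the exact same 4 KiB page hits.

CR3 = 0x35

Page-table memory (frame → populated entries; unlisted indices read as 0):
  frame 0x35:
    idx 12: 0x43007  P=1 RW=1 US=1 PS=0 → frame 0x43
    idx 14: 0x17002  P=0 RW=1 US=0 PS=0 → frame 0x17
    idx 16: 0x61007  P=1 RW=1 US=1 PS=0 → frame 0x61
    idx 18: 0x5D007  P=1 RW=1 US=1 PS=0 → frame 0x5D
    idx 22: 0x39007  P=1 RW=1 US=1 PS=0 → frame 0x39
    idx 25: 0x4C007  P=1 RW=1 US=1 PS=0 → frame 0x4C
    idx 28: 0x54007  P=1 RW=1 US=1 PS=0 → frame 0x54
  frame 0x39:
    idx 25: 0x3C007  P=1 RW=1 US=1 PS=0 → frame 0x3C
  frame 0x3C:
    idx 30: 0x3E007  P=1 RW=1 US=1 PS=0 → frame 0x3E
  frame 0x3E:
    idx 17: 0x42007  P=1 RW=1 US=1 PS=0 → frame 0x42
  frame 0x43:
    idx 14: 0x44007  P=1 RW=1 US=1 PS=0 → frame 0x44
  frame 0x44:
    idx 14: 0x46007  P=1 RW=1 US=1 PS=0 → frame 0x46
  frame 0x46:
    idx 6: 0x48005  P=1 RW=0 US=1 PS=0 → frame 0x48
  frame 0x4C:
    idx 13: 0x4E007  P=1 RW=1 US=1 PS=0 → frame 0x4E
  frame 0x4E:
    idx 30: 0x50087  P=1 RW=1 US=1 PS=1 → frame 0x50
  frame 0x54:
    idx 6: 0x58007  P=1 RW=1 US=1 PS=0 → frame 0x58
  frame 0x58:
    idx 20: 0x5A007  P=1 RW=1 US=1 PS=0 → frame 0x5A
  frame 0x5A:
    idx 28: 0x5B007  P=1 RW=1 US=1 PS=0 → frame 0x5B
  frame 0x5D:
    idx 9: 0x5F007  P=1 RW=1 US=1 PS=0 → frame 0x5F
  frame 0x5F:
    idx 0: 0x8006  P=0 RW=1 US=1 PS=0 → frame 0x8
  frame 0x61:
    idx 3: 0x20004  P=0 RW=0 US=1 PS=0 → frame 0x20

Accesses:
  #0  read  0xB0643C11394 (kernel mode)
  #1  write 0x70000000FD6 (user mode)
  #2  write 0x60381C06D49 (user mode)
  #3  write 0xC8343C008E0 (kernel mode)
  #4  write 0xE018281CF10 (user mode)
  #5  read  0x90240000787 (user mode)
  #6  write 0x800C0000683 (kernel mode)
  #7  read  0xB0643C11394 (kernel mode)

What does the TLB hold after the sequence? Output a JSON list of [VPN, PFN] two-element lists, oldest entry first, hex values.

Walk each access:
#0 VA=0xB0643C11394 (r,kernel):
  L0: frame=0x35 idx=22 entry=0x39007 [P=1 RW=1 US=1 PS=0]
  L1: frame=0x39 idx=25 entry=0x3C007 [P=1 RW=1 US=1 PS=0]
  L2: frame=0x3C idx=30 entry=0x3E007 [P=1 RW=1 US=1 PS=0]
  L3: frame=0x3E idx=17 entry=0x42007 [P=1 RW=1 US=1 PS=0]
  ✓ 0x42394  — 4 lookups
#1 VA=0x70000000FD6 (w,user):
  L0: frame=0x35 idx=14 entry=0x17002 [P=0 RW=1 US=0 PS=0]
  → PAGE_NOT_PRESENT  (1 entries read)
#2 VA=0x60381C06D49 (w,user):
  L0: frame=0x35 idx=12 entry=0x43007 [P=1 RW=1 US=1 PS=0]
  L1: frame=0x43 idx=14 entry=0x44007 [P=1 RW=1 US=1 PS=0]
  L2: frame=0x44 idx=14 entry=0x46007 [P=1 RW=1 US=1 PS=0]
  L3: frame=0x46 idx=6 entry=0x48005 [P=1 RW=0 US=1 PS=0]
  → PROTECTION_VIOLATION  (4 entries read)
#3 VA=0xC8343C008E0 (w,kernel):
  L0: frame=0x35 idx=25 entry=0x4C007 [P=1 RW=1 US=1 PS=0]
  L1: frame=0x4C idx=13 entry=0x4E007 [P=1 RW=1 US=1 PS=0]
  L2: frame=0x4E idx=30 entry=0x50087 [P=1 RW=1 US=1 PS=1]
  ✓ 0x508E0 (huge @L2)  — 3 lookups
#4 VA=0xE018281CF10 (w,user):
  L0: frame=0x35 idx=28 entry=0x54007 [P=1 RW=1 US=1 PS=0]
  L1: frame=0x54 idx=6 entry=0x58007 [P=1 RW=1 US=1 PS=0]
  L2: frame=0x58 idx=20 entry=0x5A007 [P=1 RW=1 US=1 PS=0]
  L3: frame=0x5A idx=28 entry=0x5B007 [P=1 RW=1 US=1 PS=0]
  ✓ 0x5BF10  — 4 lookups
#5 VA=0x90240000787 (r,user):
  L0: frame=0x35 idx=18 entry=0x5D007 [P=1 RW=1 US=1 PS=0]
  L1: frame=0x5D idx=9 entry=0x5F007 [P=1 RW=1 US=1 PS=0]
  L2: frame=0x5F idx=0 entry=0x8006 [P=0 RW=1 US=1 PS=0]
  → PAGE_NOT_PRESENT  (3 entries read)
#6 VA=0x800C0000683 (w,kernel):
  L0: frame=0x35 idx=16 entry=0x61007 [P=1 RW=1 US=1 PS=0]
  L1: frame=0x61 idx=3 entry=0x20004 [P=0 RW=0 US=1 PS=0]
  → PAGE_NOT_PRESENT  (2 entries read)
#7 VA=0xB0643C11394 (r,kernel):
  TLB hit vpn=0xB0643C11 → PA=0x42394

TLB: [["0xB0643C11", "0x42"], ["0xC8343C00", "0x50"], ["0xE018281C", "0x5B"]]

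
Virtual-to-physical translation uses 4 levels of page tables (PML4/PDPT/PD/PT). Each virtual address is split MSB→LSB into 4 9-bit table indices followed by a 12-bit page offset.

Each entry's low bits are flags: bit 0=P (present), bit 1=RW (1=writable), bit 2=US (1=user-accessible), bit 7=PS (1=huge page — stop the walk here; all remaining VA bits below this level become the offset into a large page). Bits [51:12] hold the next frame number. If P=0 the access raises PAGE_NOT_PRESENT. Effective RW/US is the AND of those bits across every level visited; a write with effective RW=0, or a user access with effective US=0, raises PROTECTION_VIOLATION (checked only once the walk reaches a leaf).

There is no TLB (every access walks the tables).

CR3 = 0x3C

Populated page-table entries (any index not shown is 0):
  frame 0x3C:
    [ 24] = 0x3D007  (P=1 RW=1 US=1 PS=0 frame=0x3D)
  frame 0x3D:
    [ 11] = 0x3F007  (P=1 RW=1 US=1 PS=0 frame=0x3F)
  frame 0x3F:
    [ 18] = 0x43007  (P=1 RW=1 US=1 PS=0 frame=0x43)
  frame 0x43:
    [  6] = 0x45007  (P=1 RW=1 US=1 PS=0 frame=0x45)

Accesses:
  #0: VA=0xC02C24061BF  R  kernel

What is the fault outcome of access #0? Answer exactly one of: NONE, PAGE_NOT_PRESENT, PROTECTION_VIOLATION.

Per-access translation:
#0 VA=0xC02C24061BF (r,kernel):
  L0: frame=0x3C idx=24 entry=0x3D007 [P=1 RW=1 US=1 PS=0]
  L1: frame=0x3D idx=11 entry=0x3F007 [P=1 RW=1 US=1 PS=0]
  L2: frame=0x3F idx=18 entry=0x43007 [P=1 RW=1 US=1 PS=0]
  L3: frame=0x43 idx=6 entry=0x45007 [P=1 RW=1 US=1 PS=0]
  ✓ 0x451BF  — 4 lookups

Access #0 fault: NONE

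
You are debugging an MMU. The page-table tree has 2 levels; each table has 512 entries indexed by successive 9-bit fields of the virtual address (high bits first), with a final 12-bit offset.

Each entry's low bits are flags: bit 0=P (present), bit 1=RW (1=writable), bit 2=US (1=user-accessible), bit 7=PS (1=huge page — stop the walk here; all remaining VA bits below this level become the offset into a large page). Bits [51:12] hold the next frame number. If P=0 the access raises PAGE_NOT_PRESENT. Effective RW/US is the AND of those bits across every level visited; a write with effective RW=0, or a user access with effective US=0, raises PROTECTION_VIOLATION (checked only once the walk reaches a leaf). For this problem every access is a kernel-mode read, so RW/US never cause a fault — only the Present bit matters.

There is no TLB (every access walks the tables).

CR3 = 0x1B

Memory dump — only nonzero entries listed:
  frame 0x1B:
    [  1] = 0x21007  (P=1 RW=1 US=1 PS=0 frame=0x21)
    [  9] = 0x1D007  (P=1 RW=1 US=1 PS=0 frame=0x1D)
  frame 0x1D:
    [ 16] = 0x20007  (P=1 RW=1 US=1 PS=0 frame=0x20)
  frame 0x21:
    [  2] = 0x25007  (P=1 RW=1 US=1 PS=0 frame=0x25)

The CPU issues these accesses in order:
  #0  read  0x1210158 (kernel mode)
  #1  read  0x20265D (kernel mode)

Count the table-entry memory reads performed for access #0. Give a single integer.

Walk each access:
#0 VA=0x1210158 (r,kernel):
  L0 @0x1B[9] → 0x1D007  P=1,RW=1,US=1,PS=0
  L1 @0x1D[16] → 0x20007  P=1,RW=1,US=1,PS=0
  → PA=0x20158  (2 entries read)
#1 VA=0x20265D (r,kernel):
  L0 @0x1B[1] → 0x21007  P=1,RW=1,US=1,PS=0
  L1 @0x21[2] → 0x25007  P=1,RW=1,US=1,PS=0
  → PA=0x2565D  (2 entries read)

Entries read for #0: 2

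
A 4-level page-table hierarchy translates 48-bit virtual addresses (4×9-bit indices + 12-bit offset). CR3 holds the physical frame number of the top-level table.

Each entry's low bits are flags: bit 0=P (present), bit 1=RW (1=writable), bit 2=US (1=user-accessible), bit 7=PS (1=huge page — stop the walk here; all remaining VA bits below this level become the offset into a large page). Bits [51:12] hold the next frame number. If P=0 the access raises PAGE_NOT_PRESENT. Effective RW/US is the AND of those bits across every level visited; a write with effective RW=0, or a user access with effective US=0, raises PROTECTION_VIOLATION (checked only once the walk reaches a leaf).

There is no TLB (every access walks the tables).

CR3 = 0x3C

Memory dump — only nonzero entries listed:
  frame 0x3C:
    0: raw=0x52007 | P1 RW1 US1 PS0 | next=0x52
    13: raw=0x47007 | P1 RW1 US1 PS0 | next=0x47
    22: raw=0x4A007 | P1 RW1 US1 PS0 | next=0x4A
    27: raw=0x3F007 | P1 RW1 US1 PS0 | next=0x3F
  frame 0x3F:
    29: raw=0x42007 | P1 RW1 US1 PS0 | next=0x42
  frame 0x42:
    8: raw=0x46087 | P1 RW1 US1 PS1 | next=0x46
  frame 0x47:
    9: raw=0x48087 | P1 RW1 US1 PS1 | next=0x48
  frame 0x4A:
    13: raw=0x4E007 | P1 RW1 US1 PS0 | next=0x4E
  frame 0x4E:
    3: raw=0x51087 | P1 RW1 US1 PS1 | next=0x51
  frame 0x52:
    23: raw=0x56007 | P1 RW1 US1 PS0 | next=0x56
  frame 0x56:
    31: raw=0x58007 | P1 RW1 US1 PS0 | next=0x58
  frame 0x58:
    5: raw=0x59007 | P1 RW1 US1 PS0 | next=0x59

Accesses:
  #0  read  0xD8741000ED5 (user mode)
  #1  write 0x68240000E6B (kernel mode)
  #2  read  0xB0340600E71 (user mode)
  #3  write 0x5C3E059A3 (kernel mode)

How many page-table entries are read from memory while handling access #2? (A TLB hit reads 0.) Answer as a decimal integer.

Trace:
#0 VA=0xD8741000ED5 (r,user):
  L0 @0x3C[27] → 0x3F007  P=1,RW=1,US=1,PS=0
  L1 @0x3F[29] → 0x42007  P=1,RW=1,US=1,PS=0
  L2 @0x42[8] → 0x46087  P=1,RW=1,US=1,PS=1
  → PA=0x46ED5 (huge @L2)  (3 entries read)
#1 VA=0x68240000E6B (w,kernel):
  L0 @0x3C[13] → 0x47007  P=1,RW=1,US=1,PS=0
  L1 @0x47[9] → 0x48087  P=1,RW=1,US=1,PS=1
  → PA=0x48E6B (huge @L1)  (2 entries read)
#2 VA=0xB0340600E71 (r,user):
  L0 @0x3C[22] → 0x4A007  P=1,RW=1,US=1,PS=0
  L1 @0x4A[13] → 0x4E007  P=1,RW=1,US=1,PS=0
  L2 @0x4E[3] → 0x51087  P=1,RW=1,US=1,PS=1
  → PA=0x51E71 (huge @L2)  (3 entries read)
#3 VA=0x5C3E059A3 (w,kernel):
  L0 @0x3C[0] → 0x52007  P=1,RW=1,US=1,PS=0
  L1 @0x52[23] → 0x56007  P=1,RW=1,US=1,PS=0
  L2 @0x56[31] → 0x58007  P=1,RW=1,US=1,PS=0
  L3 @0x58[5] → 0x59007  P=1,RW=1,US=1,PS=0
  → PA=0x599A3  (4 entries read)

Entries read for #2: 3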